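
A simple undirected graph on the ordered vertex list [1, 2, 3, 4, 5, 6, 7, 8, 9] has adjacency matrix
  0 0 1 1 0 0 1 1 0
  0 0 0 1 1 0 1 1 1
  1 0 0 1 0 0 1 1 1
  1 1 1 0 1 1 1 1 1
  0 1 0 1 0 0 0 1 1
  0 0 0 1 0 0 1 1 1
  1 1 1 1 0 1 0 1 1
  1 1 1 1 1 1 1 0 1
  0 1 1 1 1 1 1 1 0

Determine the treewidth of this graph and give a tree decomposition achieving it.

Treewidth 4.
One such decomposition:
Bags: B1 = {2, 4, 7, 8, 9}  B2 = {3, 4, 7, 8, 9}  B3 = {4, 6, 7, 8, 9}  B4 = {2, 4, 5, 8, 9}  B5 = {1, 3, 4, 7, 8}
Tree: B1–B2, B1–B3, B1–B4, B2–B5

The largest bag has 5 vertices, giving width 4; this decomposition certifies tw(G) ≤ 4. Conversely, {2, 4, 5, 8, 9} is a clique of size 5, and the vertices of any clique must share a bag in every tree decomposition; so some bag has ≥ 5 vertices and tw(G) ≥ 4. The upper and lower bounds meet at 4, so that is the treewidth.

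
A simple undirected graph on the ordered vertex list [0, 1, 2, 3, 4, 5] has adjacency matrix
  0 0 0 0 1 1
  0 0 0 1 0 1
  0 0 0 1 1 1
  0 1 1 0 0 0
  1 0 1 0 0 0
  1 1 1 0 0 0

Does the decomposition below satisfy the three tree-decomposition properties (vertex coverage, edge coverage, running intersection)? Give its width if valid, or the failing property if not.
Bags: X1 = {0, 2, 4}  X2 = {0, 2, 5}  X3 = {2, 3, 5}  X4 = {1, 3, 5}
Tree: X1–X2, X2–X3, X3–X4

Yes; width 2.

Vertex coverage: the bags together contain {0, 1, 2, 3, 4, 5}, the full vertex set. Edge coverage: each edge of G has both endpoints in at least one bag. Running intersection: for every vertex, the bags containing it form a connected subtree. All three properties hold, so this is a valid tree decomposition of width max|bag| − 1 = 2, and hence tw(G) ≤ 2.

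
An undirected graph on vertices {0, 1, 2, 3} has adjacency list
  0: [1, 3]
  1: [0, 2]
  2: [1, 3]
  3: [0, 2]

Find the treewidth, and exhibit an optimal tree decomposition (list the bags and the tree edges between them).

Treewidth 2.
Bags: B1 = {0, 2, 3}  B2 = {0, 1, 2}
Tree: B1–B2

Each bag holds 3 vertices, so the decomposition has width 2, which upper-bounds the treewidth. The edges 2–3–0–1–2 form a cycle, so G is not a tree and its treewidth is at least 2. Combining the bounds, tw(G) = 2.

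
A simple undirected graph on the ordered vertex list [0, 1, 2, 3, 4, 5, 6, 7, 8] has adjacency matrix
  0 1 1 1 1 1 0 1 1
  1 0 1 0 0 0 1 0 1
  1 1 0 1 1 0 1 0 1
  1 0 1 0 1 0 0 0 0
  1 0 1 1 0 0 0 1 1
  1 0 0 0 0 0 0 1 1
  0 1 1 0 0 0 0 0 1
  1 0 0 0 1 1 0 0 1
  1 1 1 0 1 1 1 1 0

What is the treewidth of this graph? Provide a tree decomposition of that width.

Each bag holds 4 vertices, so the decomposition has width 3, which upper-bounds the treewidth. Conversely, {0, 1, 2, 8} is a clique of size 4, and the vertices of any clique must share a bag in every tree decomposition; so some bag has ≥ 4 vertices and tw(G) ≥ 3. Combining the bounds, tw(G) = 3.

Treewidth 3.
One optimal decomposition is:
Bags: B1 = {0, 1, 2, 8}  B2 = {1, 2, 6, 8}  B3 = {0, 2, 4, 8}  B4 = {0, 4, 7, 8}  B5 = {0, 5, 7, 8}  B6 = {0, 2, 3, 4}
Tree: B1–B2, B1–B3, B3–B4, B4–B5, B3–B6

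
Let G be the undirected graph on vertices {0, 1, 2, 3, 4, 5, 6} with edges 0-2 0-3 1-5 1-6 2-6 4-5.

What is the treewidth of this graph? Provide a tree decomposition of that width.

The largest bag has 2 vertices, giving width 1; this decomposition certifies tw(G) ≤ 1. G has an edge, so its treewidth is at least 1. The upper and lower bounds meet at 1, so that is the treewidth.

Treewidth 1.
One such decomposition:
Bags: B1 = {4, 5}  B2 = {1, 5}  B3 = {1, 6}  B4 = {2, 6}  B5 = {0, 2}  B6 = {0, 3}
Tree: B1–B2, B2–B3, B3–B4, B4–B5, B5–B6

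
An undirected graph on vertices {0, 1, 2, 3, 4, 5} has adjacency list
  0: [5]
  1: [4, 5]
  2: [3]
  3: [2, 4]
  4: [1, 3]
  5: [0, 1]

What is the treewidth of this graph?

1

A width-1 tree decomposition is:
Bags: B1 = {0, 5}  B2 = {1, 5}  B3 = {1, 4}  B4 = {3, 4}  B5 = {2, 3}
Tree: B1–B2, B2–B3, B3–B4, B4–B5
Every bag has size at most 2, so the width is 2 − 1 = 1 and tw(G) ≤ 1. Since G has at least one edge (e.g. 0–5), it is not an edgeless graph, so tw(G) ≥ 1. Combining the bounds, tw(G) = 1.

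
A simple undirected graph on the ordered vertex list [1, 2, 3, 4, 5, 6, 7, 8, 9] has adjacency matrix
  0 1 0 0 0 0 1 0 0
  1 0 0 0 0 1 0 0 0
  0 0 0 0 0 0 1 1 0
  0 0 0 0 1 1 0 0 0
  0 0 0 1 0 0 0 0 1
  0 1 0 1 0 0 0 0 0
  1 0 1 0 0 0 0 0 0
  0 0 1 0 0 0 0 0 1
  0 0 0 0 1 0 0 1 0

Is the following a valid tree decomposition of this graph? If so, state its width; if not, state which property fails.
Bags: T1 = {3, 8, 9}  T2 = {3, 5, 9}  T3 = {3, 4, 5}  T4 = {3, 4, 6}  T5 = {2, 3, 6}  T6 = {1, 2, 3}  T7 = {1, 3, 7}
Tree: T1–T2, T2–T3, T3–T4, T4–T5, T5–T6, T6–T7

Checking the three conditions: (i) the bags cover all of {1, 2, 3, 4, 5, 6, 7, 8, 9}; (ii) for each edge, some bag contains both endpoints; (iii) the bags containing any fixed vertex form a subtree. All hold, so the decomposition is valid with width 3 − 1 = 2.

Yes; width 2.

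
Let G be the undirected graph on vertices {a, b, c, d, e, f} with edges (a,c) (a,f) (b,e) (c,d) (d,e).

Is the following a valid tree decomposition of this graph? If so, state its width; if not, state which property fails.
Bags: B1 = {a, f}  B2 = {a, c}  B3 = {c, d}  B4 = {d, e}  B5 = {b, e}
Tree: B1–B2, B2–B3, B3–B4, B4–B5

Yes; width 1.

Every vertex of G appears in some bag (union = {a, b, c, d, e, f}); every edge is covered by a bag; and for each vertex v the set of bags containing v is connected in the bag tree. The decomposition is therefore valid. The largest bag has 2 vertices, so the width is 1.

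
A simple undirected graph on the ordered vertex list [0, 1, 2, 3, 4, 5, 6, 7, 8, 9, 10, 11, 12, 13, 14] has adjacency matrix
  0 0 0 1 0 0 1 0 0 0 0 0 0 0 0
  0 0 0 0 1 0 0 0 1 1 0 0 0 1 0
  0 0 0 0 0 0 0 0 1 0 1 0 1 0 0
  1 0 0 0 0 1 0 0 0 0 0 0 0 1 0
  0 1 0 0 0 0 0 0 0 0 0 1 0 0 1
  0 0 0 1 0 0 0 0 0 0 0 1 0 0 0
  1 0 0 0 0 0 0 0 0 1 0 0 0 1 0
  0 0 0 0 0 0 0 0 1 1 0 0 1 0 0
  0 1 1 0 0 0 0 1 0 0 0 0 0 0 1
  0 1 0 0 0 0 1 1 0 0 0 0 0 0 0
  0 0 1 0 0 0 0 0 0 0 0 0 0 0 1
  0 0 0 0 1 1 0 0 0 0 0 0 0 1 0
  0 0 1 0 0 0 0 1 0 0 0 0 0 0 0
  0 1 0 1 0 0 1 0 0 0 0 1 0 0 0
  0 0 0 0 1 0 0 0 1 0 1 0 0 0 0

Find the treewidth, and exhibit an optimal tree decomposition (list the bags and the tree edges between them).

Every bag has size at most 4, so the width is 4 − 1 = 3 and tw(G) ≤ 3. For the lower bound: the 4 vertex sets {2,10,12}, {14}, {8}, {1,4,7,9} are disjoint, each induces a connected subgraph, and every pair is joined by at least one edge of G. Contracting each set to a single vertex therefore yields K_{4} as a minor, and since treewidth is minor-monotone, tw(G) ≥ tw(K_{4}) = 3. Therefore the treewidth is 3.

Treewidth 3.
Bags: B1 = {2, 10, 12, 14}  B2 = {2, 8, 12, 14}  B3 = {7, 8, 12, 14}  B4 = {4, 7, 8, 14}  B5 = {1, 4, 7, 8}  B6 = {1, 4, 7, 9}  B7 = {1, 4, 9, 11}  B8 = {1, 9, 11, 13}  B9 = {6, 9, 11, 13}  B10 = {5, 6, 11, 13}  B11 = {3, 5, 6, 13}  B12 = {0, 3, 5, 6}
Tree: B1–B2, B2–B3, B3–B4, B4–B5, B5–B6, B6–B7, B7–B8, B8–B9, B9–B10, B10–B11, B11–B12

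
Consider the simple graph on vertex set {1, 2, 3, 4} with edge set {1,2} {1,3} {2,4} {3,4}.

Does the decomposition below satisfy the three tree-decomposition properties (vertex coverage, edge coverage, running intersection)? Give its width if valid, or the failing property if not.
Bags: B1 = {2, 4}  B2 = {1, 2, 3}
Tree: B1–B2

A tree decomposition must satisfy three properties: every vertex lies in some bag; for every edge, both endpoints lie together in some bag; and for every vertex, the bags containing it form a connected subtree. Here edge (3,4) lies in no bag, so the decomposition is invalid.

No — edge (3,4) lies in no bag.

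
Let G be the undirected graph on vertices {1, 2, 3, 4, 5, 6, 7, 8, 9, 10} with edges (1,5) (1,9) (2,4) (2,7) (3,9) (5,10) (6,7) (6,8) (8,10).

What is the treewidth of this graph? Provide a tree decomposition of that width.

Treewidth 1.
One such decomposition:
Bags: B1 = {2, 4}  B2 = {2, 7}  B3 = {6, 7}  B4 = {6, 8}  B5 = {8, 10}  B6 = {5, 10}  B7 = {1, 5}  B8 = {1, 9}  B9 = {3, 9}
Tree: B1–B2, B2–B3, B3–B4, B4–B5, B5–B6, B6–B7, B7–B8, B8–B9

Each bag holds 2 vertices, so the decomposition has width 1, which upper-bounds the treewidth. Since G has at least one edge (e.g. 4–2), it is not an edgeless graph, so tw(G) ≥ 1. Hence tw(G) = 1 exactly.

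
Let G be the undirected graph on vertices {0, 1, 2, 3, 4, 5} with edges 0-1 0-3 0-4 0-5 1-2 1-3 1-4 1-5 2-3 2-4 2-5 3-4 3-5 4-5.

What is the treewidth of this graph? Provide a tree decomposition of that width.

The largest bag has 5 vertices, giving width 4; this decomposition certifies tw(G) ≤ 4. On the other hand G contains the 5-clique {0, 1, 3, 4, 5}. A clique must lie in a single bag of any decomposition, so no decomposition can have width below 4. The upper and lower bounds meet at 4, so that is the treewidth.

Treewidth 4.
One such decomposition:
Bags: B1 = {0, 1, 3, 4, 5}  B2 = {1, 2, 3, 4, 5}
Tree: B1–B2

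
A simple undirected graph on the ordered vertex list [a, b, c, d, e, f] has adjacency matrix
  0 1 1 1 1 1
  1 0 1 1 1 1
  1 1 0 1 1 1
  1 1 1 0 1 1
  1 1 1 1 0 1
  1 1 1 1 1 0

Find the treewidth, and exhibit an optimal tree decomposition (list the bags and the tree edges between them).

Treewidth 5.
One such decomposition:
Bags: B1 = {a, b, c, d, e, f}
Tree: (single bag)

With just one bag of size 6, the width is 6 − 1 = 5, so tw(G) ≤ 5. Conversely, {a, b, c, d, e, f} is a clique of size 6, and the vertices of any clique must share a bag in every tree decomposition; so some bag has ≥ 6 vertices and tw(G) ≥ 5. Therefore the treewidth is 5.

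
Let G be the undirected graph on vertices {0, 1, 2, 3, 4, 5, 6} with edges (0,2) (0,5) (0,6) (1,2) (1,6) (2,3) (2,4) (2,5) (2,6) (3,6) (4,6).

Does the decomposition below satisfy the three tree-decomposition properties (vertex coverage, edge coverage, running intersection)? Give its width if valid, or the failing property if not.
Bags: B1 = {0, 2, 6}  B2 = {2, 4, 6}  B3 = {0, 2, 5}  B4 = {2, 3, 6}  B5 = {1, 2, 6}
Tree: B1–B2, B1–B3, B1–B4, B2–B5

Yes; width 2.

Vertex coverage: the bags together contain {0, 1, 2, 3, 4, 5, 6}, the full vertex set. Edge coverage: each edge of G has both endpoints in at least one bag. Running intersection: for every vertex, the bags containing it form a connected subtree. All three properties hold, so this is a valid tree decomposition of width max|bag| − 1 = 2, and hence tw(G) ≤ 2.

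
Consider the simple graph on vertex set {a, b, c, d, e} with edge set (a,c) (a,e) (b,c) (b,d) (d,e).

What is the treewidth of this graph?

2

A width-2 tree decomposition is:
Bags: B1 = {a, b, c}  B2 = {a, b, e}  B3 = {b, d, e}
Tree: B1–B2, B2–B3
The largest bag has 3 vertices, giving width 2; this decomposition certifies tw(G) ≤ 2. Since b–c–a–e–d–b is a cycle in G, G is not acyclic. Forests are exactly the graphs of treewidth ≤ 1, so tw(G) ≥ 2. Therefore the treewidth is 2.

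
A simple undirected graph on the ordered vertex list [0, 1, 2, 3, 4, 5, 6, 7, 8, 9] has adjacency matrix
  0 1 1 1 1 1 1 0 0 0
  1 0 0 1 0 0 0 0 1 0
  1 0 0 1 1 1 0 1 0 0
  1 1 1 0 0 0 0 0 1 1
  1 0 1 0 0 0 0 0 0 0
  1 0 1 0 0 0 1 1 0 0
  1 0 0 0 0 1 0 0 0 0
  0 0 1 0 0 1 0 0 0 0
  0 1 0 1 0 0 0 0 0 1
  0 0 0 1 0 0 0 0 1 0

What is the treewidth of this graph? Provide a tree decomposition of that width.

The largest bag has 3 vertices, giving width 2; this decomposition certifies tw(G) ≤ 2. Conversely, {0, 1, 3} is a clique of size 3, and the vertices of any clique must share a bag in every tree decomposition; so some bag has ≥ 3 vertices and tw(G) ≥ 2. Combining the bounds, tw(G) = 2.

Treewidth 2.
Bags: B1 = {0, 2, 3}  B2 = {0, 2, 5}  B3 = {0, 1, 3}  B4 = {2, 5, 7}  B5 = {1, 3, 8}  B6 = {0, 5, 6}  B7 = {0, 2, 4}  B8 = {3, 8, 9}
Tree: B1–B2, B1–B3, B2–B4, B3–B5, B2–B6, B2–B7, B5–B8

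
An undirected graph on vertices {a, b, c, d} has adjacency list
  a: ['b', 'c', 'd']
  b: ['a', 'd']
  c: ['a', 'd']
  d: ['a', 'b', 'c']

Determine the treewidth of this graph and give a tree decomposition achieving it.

The largest bag has 3 vertices, giving width 2; this decomposition certifies tw(G) ≤ 2. On the other hand G contains the 3-clique {a, c, d}. A clique must lie in a single bag of any decomposition, so no decomposition can have width below 2. The upper and lower bounds meet at 2, so that is the treewidth.

Treewidth 2.
One optimal decomposition is:
Bags: B1 = {a, b, d}  B2 = {a, c, d}
Tree: B1–B2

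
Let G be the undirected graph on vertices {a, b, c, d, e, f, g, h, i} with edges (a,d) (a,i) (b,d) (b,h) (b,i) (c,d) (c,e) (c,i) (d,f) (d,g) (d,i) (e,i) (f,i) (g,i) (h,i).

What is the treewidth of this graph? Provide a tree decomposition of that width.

Every bag has size at most 3, so the width is 3 − 1 = 2 and tw(G) ≤ 2. Conversely, {d, f, i} is a clique of size 3, and the vertices of any clique must share a bag in every tree decomposition; so some bag has ≥ 3 vertices and tw(G) ≥ 2. The upper and lower bounds meet at 2, so that is the treewidth.

Treewidth 2.
One such decomposition:
Bags: B1 = {c, d, i}  B2 = {b, d, i}  B3 = {d, g, i}  B4 = {b, h, i}  B5 = {c, e, i}  B6 = {a, d, i}  B7 = {d, f, i}
Tree: B1–B2, B2–B3, B2–B4, B1–B5, B3–B6, B6–B7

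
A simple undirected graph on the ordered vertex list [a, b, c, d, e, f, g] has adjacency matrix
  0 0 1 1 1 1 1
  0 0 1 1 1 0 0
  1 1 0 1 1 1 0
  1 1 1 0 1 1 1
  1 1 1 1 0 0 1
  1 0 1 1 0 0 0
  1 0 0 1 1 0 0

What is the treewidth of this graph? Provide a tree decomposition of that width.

Every bag has size at most 4, so the width is 4 − 1 = 3 and tw(G) ≤ 3. For the lower bound, the 4 vertices {a, d, e, g} are pairwise adjacent, and any tree decomposition puts a clique entirely inside one bag — forcing width ≥ 3. Hence tw(G) = 3 exactly.

Treewidth 3.
One such decomposition:
Bags: B1 = {a, d, e, g}  B2 = {a, c, d, e}  B3 = {a, c, d, f}  B4 = {b, c, d, e}
Tree: B1–B2, B2–B3, B2–B4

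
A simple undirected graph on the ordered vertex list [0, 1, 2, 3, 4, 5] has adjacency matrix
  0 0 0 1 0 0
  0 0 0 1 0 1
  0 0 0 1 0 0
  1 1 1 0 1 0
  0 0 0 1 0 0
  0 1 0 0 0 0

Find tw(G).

1

A width-1 tree decomposition is:
Bags: B1 = {1, 3}  B2 = {0, 3}  B3 = {1, 5}  B4 = {2, 3}  B5 = {3, 4}
Tree: B1–B2, B1–B3, B1–B4, B2–B5
Each bag holds 2 vertices, so the decomposition has width 1, which upper-bounds the treewidth. G has an edge, so its treewidth is at least 1. The upper and lower bounds meet at 1, so that is the treewidth.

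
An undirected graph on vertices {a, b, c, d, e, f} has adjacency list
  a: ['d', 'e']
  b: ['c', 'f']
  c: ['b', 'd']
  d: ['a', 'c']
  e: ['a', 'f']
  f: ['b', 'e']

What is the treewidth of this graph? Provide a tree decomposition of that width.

Every bag has size at most 3, so the width is 3 − 1 = 2 and tw(G) ≤ 2. For the lower bound, G contains the cycle b–c–d–a–e–f–b, so G is not a forest; only forests have treewidth ≤ 1, hence tw(G) ≥ 2. Combining the bounds, tw(G) = 2.

Treewidth 2.
One optimal decomposition is:
Bags: B1 = {b, c, d}  B2 = {a, b, d}  B3 = {a, b, e}  B4 = {b, e, f}
Tree: B1–B2, B2–B3, B3–B4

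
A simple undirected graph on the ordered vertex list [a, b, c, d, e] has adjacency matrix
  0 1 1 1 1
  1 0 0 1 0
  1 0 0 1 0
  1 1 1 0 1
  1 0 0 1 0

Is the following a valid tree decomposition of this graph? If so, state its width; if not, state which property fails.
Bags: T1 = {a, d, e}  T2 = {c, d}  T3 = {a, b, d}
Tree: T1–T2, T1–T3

A tree decomposition must satisfy three properties: every vertex lies in some bag; for every edge, both endpoints lie together in some bag; and for every vertex, the bags containing it form a connected subtree. Here edge (a,c) lies in no bag, so the decomposition is invalid.

No — edge (a,c) lies in no bag.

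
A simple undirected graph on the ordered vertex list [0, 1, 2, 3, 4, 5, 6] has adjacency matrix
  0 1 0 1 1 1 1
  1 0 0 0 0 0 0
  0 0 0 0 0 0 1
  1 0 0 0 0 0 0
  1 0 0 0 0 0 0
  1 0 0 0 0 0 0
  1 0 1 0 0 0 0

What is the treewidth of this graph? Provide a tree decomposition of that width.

Treewidth 1.
One optimal decomposition is:
Bags: B1 = {0, 1}  B2 = {0, 5}  B3 = {0, 3}  B4 = {0, 4}  B5 = {0, 6}  B6 = {2, 6}
Tree: B1–B2, B1–B3, B2–B4, B1–B5, B5–B6

Every bag has size at most 2, so the width is 2 − 1 = 1 and tw(G) ≤ 1. Since G has at least one edge (e.g. 1–0), it is not an edgeless graph, so tw(G) ≥ 1. Hence tw(G) = 1 exactly.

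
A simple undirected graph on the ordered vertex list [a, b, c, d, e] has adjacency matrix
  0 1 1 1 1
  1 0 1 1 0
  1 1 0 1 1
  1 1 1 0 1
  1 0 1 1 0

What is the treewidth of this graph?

3

A width-3 tree decomposition is:
Bags: B1 = {a, b, c, d}  B2 = {a, c, d, e}
Tree: B1–B2
The largest bag has 4 vertices, giving width 3; this decomposition certifies tw(G) ≤ 3. For the lower bound, the 4 vertices {a, c, d, e} are pairwise adjacent, and any tree decomposition puts a clique entirely inside one bag — forcing width ≥ 3. The upper and lower bounds meet at 3, so that is the treewidth.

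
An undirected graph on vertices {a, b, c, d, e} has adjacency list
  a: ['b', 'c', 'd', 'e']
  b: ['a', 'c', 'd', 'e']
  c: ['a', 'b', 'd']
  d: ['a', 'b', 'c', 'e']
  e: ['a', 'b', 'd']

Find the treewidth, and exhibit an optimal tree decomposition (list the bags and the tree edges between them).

The largest bag has 4 vertices, giving width 3; this decomposition certifies tw(G) ≤ 3. Conversely, {a, b, d, e} is a clique of size 4, and the vertices of any clique must share a bag in every tree decomposition; so some bag has ≥ 4 vertices and tw(G) ≥ 3. Combining the bounds, tw(G) = 3.

Treewidth 3.
One optimal decomposition is:
Bags: B1 = {a, b, d, e}  B2 = {a, b, c, d}
Tree: B1–B2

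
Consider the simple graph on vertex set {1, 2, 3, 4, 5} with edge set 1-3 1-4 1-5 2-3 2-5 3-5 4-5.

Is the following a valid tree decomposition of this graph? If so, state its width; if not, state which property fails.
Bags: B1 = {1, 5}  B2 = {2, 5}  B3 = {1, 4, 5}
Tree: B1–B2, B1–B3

A tree decomposition must satisfy three properties: every vertex lies in some bag; for every edge, both endpoints lie together in some bag; and for every vertex, the bags containing it form a connected subtree. Here vertex 3 appears in no bag, so the decomposition is invalid.

No — vertex 3 appears in no bag.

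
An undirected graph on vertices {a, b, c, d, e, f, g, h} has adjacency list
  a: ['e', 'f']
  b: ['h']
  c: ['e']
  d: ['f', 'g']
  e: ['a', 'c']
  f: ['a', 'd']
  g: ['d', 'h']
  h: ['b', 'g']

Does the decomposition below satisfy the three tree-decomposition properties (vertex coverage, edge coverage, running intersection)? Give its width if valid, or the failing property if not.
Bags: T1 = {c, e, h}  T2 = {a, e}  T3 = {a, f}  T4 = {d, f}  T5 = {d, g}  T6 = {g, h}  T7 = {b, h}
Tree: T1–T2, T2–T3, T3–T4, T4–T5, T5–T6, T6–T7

No — bags containing vertex h are not connected in the tree.

A tree decomposition must satisfy three properties: every vertex lies in some bag; for every edge, both endpoints lie together in some bag; and for every vertex, the bags containing it form a connected subtree. Here bags containing vertex h are not connected in the tree, so the decomposition is invalid.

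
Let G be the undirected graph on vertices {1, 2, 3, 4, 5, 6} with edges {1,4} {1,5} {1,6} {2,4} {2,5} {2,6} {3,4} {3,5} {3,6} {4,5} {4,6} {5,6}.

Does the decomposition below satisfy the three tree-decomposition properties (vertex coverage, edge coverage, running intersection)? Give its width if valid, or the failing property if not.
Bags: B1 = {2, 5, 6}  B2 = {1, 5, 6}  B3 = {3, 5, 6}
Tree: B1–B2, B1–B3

A tree decomposition must satisfy three properties: every vertex lies in some bag; for every edge, both endpoints lie together in some bag; and for every vertex, the bags containing it form a connected subtree. Here vertex 4 appears in no bag, so the decomposition is invalid.

No — vertex 4 appears in no bag.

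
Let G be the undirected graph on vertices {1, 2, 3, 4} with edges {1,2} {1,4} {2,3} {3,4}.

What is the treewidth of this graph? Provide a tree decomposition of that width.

Treewidth 2.
One such decomposition:
Bags: B1 = {1, 2, 3}  B2 = {1, 3, 4}
Tree: B1–B2

Each bag holds 3 vertices, so the decomposition has width 2, which upper-bounds the treewidth. Since 1–2–3–4–1 is a cycle in G, G is not acyclic. Forests are exactly the graphs of treewidth ≤ 1, so tw(G) ≥ 2. The upper and lower bounds meet at 2, so that is the treewidth.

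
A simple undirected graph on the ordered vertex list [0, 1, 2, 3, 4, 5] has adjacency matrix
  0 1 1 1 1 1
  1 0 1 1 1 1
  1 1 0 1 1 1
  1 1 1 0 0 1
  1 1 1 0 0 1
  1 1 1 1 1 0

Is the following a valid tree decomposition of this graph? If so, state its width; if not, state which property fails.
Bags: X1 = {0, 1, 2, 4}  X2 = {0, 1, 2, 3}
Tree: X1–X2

No — vertex 5 appears in no bag.

A tree decomposition must satisfy three properties: every vertex lies in some bag; for every edge, both endpoints lie together in some bag; and for every vertex, the bags containing it form a connected subtree. Here vertex 5 appears in no bag, so the decomposition is invalid.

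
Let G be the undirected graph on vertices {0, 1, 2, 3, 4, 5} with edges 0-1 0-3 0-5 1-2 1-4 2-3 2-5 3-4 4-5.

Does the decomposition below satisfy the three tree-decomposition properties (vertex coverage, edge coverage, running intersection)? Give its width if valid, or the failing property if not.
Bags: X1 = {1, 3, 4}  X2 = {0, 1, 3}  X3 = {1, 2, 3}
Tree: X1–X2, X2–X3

No — vertex 5 appears in no bag.

A tree decomposition must satisfy three properties: every vertex lies in some bag; for every edge, both endpoints lie together in some bag; and for every vertex, the bags containing it form a connected subtree. Here vertex 5 appears in no bag, so the decomposition is invalid.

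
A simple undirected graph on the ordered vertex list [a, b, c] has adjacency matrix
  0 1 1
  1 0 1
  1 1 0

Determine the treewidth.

A width-2 tree decomposition is:
Bags: B1 = {a, b, c}
Tree: (single bag)
With just one bag of size 3, the width is 3 − 1 = 2, so tw(G) ≤ 2. Conversely, {a, b, c} is a clique of size 3, and the vertices of any clique must share a bag in every tree decomposition; so some bag has ≥ 3 vertices and tw(G) ≥ 2. Therefore the treewidth is 2.

2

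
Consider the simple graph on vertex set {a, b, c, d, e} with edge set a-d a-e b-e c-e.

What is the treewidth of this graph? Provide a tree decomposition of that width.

Treewidth 1.
One optimal decomposition is:
Bags: B1 = {a, e}  B2 = {a, d}  B3 = {c, e}  B4 = {b, e}
Tree: B1–B2, B1–B3, B1–B4

Every bag has size at most 2, so the width is 2 − 1 = 1 and tw(G) ≤ 1. G has an edge, so its treewidth is at least 1. Combining the bounds, tw(G) = 1.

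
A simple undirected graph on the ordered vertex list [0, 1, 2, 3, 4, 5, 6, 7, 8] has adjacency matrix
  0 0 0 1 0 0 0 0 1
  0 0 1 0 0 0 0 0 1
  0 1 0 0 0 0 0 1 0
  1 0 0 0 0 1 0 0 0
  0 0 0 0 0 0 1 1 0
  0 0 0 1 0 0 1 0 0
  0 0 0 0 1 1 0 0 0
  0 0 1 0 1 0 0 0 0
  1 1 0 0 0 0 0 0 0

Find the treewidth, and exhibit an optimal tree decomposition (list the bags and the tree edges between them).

Each bag holds 3 vertices, so the decomposition has width 2, which upper-bounds the treewidth. The edges 1–2–7–4–6–5–3–0–8–1 form a cycle, so G is not a tree and its treewidth is at least 2. Combining the bounds, tw(G) = 2.

Treewidth 2.
One optimal decomposition is:
Bags: B1 = {1, 2, 7}  B2 = {1, 4, 7}  B3 = {1, 4, 6}  B4 = {1, 5, 6}  B5 = {1, 3, 5}  B6 = {0, 1, 3}  B7 = {0, 1, 8}
Tree: B1–B2, B2–B3, B3–B4, B4–B5, B5–B6, B6–B7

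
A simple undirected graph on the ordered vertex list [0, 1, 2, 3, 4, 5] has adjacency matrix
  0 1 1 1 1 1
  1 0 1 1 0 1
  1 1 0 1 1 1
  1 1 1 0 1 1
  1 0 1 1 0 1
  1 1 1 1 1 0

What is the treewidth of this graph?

4

A width-4 tree decomposition is:
Bags: B1 = {0, 2, 3, 4, 5}  B2 = {0, 1, 2, 3, 5}
Tree: B1–B2
Each bag holds 5 vertices, so the decomposition has width 4, which upper-bounds the treewidth. On the other hand G contains the 5-clique {0, 1, 2, 3, 5}. A clique must lie in a single bag of any decomposition, so no decomposition can have width below 4. Hence tw(G) = 4 exactly.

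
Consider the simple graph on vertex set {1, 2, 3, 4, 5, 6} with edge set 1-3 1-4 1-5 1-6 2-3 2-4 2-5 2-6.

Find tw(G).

A width-2 tree decomposition is:
Bags: B1 = {1, 2, 3}  B2 = {1, 2, 6}  B3 = {1, 2, 4}  B4 = {1, 2, 5}
Tree: B1–B2, B2–B3, B3–B4
Every bag has size at most 3, so the width is 3 − 1 = 2 and tw(G) ≤ 2. Since 3–2–6–1–3 is a cycle in G, G is not acyclic. Forests are exactly the graphs of treewidth ≤ 1, so tw(G) ≥ 2. Hence tw(G) = 2 exactly.

2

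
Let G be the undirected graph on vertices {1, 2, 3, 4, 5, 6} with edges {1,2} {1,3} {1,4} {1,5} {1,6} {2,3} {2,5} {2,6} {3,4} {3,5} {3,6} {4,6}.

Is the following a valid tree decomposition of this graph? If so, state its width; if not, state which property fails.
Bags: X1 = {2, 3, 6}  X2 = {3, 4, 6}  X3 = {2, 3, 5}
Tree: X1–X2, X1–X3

A tree decomposition must satisfy three properties: every vertex lies in some bag; for every edge, both endpoints lie together in some bag; and for every vertex, the bags containing it form a connected subtree. Here vertex 1 appears in no bag, so the decomposition is invalid.

No — vertex 1 appears in no bag.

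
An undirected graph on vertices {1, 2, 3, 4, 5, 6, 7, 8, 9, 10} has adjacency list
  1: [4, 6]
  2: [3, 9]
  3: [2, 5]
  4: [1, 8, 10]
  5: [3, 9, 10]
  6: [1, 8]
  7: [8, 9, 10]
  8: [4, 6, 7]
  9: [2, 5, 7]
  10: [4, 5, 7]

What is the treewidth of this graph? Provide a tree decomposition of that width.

Treewidth 2.
Bags: B1 = {2, 3, 9}  B2 = {3, 5, 9}  B3 = {5, 7, 9}  B4 = {5, 7, 10}  B5 = {7, 8, 10}  B6 = {4, 8, 10}  B7 = {4, 6, 8}  B8 = {1, 4, 6}
Tree: B1–B2, B2–B3, B3–B4, B4–B5, B5–B6, B6–B7, B7–B8

The largest bag has 3 vertices, giving width 2; this decomposition certifies tw(G) ≤ 2. The edges 2–3–5–9–2 form a cycle, so G is not a tree and its treewidth is at least 2. Therefore the treewidth is 2.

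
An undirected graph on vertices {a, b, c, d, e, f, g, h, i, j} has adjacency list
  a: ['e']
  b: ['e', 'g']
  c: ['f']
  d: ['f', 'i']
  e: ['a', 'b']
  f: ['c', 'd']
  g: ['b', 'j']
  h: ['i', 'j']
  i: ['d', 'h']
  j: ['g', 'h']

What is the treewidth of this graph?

1

A width-1 tree decomposition is:
Bags: B1 = {a, e}  B2 = {b, e}  B3 = {b, g}  B4 = {g, j}  B5 = {h, j}  B6 = {h, i}  B7 = {d, i}  B8 = {d, f}  B9 = {c, f}
Tree: B1–B2, B2–B3, B3–B4, B4–B5, B5–B6, B6–B7, B7–B8, B8–B9
Every bag has size at most 2, so the width is 2 − 1 = 1 and tw(G) ≤ 1. Since G has at least one edge (e.g. a–e), it is not an edgeless graph, so tw(G) ≥ 1. Therefore the treewidth is 1.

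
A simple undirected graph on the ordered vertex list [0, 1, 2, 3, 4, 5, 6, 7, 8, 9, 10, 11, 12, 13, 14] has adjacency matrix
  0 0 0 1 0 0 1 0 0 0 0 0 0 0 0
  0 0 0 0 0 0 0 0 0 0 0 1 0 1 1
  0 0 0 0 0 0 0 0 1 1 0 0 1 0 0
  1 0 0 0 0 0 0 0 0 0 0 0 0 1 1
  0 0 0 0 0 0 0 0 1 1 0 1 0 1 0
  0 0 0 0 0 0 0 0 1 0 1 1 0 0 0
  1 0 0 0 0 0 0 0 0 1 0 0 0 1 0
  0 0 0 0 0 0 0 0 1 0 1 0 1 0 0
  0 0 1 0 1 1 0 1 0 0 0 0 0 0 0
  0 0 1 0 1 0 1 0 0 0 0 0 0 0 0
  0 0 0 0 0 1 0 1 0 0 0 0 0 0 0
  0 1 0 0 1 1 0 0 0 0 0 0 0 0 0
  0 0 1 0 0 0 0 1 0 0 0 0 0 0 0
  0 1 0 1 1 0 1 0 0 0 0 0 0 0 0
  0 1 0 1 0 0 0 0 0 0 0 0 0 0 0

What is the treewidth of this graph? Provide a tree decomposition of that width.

Treewidth 3.
Bags: B1 = {5, 7, 10, 12}  B2 = {5, 7, 8, 12}  B3 = {2, 5, 8, 12}  B4 = {2, 5, 8, 11}  B5 = {2, 4, 8, 11}  B6 = {2, 4, 9, 11}  B7 = {1, 4, 9, 11}  B8 = {1, 4, 9, 13}  B9 = {1, 6, 9, 13}  B10 = {1, 6, 13, 14}  B11 = {3, 6, 13, 14}  B12 = {0, 3, 6, 14}
Tree: B1–B2, B2–B3, B3–B4, B4–B5, B5–B6, B6–B7, B7–B8, B8–B9, B9–B10, B10–B11, B11–B12

Every bag has size at most 4, so the width is 4 − 1 = 3 and tw(G) ≤ 3. For the lower bound: the 4 vertex sets {7,10,12}, {5}, {8}, {2,4,9,11} are disjoint, each induces a connected subgraph, and every pair is joined by at least one edge of G. Contracting each set to a single vertex therefore yields K_{4} as a minor, and since treewidth is minor-monotone, tw(G) ≥ tw(K_{4}) = 3. Combining the bounds, tw(G) = 3.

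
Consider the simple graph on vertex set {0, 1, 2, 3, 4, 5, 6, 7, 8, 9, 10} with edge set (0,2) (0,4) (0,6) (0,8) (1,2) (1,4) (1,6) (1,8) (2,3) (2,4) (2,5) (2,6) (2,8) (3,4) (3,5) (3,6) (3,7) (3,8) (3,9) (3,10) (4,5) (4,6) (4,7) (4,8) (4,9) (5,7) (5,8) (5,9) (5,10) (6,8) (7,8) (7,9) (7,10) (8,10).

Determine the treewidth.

A width-4 tree decomposition is:
Bags: B1 = {2, 3, 4, 6, 8}  B2 = {2, 3, 4, 5, 8}  B3 = {3, 4, 5, 7, 8}  B4 = {1, 2, 4, 6, 8}  B5 = {0, 2, 4, 6, 8}  B6 = {3, 5, 7, 8, 10}  B7 = {3, 4, 5, 7, 9}
Tree: B1–B2, B2–B3, B1–B4, B4–B5, B3–B6, B3–B7
Each bag holds 5 vertices, so the decomposition has width 4, which upper-bounds the treewidth. On the other hand G contains the 5-clique {3, 5, 7, 8, 10}. A clique must lie in a single bag of any decomposition, so no decomposition can have width below 4. Hence tw(G) = 4 exactly.

4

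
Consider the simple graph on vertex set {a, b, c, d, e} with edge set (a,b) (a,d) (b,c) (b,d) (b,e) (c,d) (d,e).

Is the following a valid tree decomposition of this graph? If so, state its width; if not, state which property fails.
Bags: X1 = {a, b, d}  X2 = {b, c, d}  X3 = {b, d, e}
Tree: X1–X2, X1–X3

Yes; width 2.

Every vertex of G appears in some bag (union = {a, b, c, d, e}); every edge is covered by a bag; and for each vertex v the set of bags containing v is connected in the bag tree. The decomposition is therefore valid. The largest bag has 3 vertices, so the width is 2.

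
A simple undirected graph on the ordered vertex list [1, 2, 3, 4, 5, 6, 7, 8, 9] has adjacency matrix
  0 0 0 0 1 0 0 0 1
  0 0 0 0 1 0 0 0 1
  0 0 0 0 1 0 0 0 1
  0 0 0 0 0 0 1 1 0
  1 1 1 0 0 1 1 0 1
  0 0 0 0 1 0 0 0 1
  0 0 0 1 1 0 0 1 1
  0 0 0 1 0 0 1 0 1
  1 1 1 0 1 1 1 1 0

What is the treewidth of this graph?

A width-2 tree decomposition is:
Bags: B1 = {3, 5, 9}  B2 = {5, 7, 9}  B3 = {7, 8, 9}  B4 = {2, 5, 9}  B5 = {4, 7, 8}  B6 = {1, 5, 9}  B7 = {5, 6, 9}
Tree: B1–B2, B2–B3, B2–B4, B3–B5, B4–B6, B1–B7
The largest bag has 3 vertices, giving width 2; this decomposition certifies tw(G) ≤ 2. On the other hand G contains the 3-clique {7, 8, 9}. A clique must lie in a single bag of any decomposition, so no decomposition can have width below 2. Therefore the treewidth is 2.

2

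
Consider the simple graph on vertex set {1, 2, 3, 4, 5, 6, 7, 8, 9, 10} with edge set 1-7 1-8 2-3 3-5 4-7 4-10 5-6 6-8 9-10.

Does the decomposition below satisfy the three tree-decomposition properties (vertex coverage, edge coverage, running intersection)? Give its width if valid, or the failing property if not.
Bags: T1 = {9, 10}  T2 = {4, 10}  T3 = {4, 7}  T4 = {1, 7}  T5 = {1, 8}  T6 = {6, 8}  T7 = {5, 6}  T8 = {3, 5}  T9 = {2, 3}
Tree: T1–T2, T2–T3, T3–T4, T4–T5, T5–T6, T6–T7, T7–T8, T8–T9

Yes; width 1.

Every vertex of G appears in some bag (union = {1, 2, 3, 4, 5, 6, 7, 8, 9, 10}); every edge is covered by a bag; and for each vertex v the set of bags containing v is connected in the bag tree. The decomposition is therefore valid. The largest bag has 2 vertices, so the width is 1.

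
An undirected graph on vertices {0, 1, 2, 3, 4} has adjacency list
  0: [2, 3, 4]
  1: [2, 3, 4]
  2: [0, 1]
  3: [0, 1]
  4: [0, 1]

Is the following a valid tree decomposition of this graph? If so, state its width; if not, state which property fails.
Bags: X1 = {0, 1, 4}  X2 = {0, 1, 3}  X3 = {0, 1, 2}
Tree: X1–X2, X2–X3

Every vertex of G appears in some bag (union = {0, 1, 2, 3, 4}); every edge is covered by a bag; and for each vertex v the set of bags containing v is connected in the bag tree. The decomposition is therefore valid. The largest bag has 3 vertices, so the width is 2.

Yes; width 2.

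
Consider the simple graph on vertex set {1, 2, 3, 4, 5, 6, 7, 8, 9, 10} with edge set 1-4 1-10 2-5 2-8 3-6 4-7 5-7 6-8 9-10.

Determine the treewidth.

1

A width-1 tree decomposition is:
Bags: B1 = {3, 6}  B2 = {6, 8}  B3 = {2, 8}  B4 = {2, 5}  B5 = {5, 7}  B6 = {4, 7}  B7 = {1, 4}  B8 = {1, 10}  B9 = {9, 10}
Tree: B1–B2, B2–B3, B3–B4, B4–B5, B5–B6, B6–B7, B7–B8, B8–B9
The largest bag has 2 vertices, giving width 1; this decomposition certifies tw(G) ≤ 1. Since G has at least one edge (e.g. 3–6), it is not an edgeless graph, so tw(G) ≥ 1. Combining the bounds, tw(G) = 1.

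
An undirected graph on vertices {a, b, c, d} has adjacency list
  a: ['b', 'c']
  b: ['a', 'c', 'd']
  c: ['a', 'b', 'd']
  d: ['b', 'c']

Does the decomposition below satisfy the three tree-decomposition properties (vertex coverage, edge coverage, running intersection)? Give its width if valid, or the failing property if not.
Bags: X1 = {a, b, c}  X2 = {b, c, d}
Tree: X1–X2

Every vertex of G appears in some bag (union = {a, b, c, d}); every edge is covered by a bag; and for each vertex v the set of bags containing v is connected in the bag tree. The decomposition is therefore valid. The largest bag has 3 vertices, so the width is 2.

Yes; width 2.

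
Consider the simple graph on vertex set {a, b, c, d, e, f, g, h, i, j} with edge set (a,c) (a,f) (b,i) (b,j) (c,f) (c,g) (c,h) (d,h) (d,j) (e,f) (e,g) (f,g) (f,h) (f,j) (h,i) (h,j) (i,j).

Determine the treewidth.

A width-2 tree decomposition is:
Bags: B1 = {c, f, h}  B2 = {f, h, j}  B3 = {d, h, j}  B4 = {h, i, j}  B5 = {b, i, j}  B6 = {c, f, g}  B7 = {e, f, g}  B8 = {a, c, f}
Tree: B1–B2, B2–B3, B2–B4, B4–B5, B1–B6, B6–B7, B6–B8
The largest bag has 3 vertices, giving width 2; this decomposition certifies tw(G) ≤ 2. For the lower bound, the 3 vertices {d, h, j} are pairwise adjacent, and any tree decomposition puts a clique entirely inside one bag — forcing width ≥ 2. Therefore the treewidth is 2.

2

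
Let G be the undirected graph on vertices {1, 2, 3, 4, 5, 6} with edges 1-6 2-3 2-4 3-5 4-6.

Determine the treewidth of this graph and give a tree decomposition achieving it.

Every bag has size at most 2, so the width is 2 − 1 = 1 and tw(G) ≤ 1. G has an edge, so its treewidth is at least 1. Therefore the treewidth is 1.

Treewidth 1.
One such decomposition:
Bags: B1 = {3, 5}  B2 = {2, 3}  B3 = {2, 4}  B4 = {4, 6}  B5 = {1, 6}
Tree: B1–B2, B2–B3, B3–B4, B4–B5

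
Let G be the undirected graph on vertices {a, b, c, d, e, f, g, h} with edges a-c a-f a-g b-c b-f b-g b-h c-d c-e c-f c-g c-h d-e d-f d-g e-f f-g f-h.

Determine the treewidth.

3

A width-3 tree decomposition is:
Bags: B1 = {c, d, f, g}  B2 = {b, c, f, g}  B3 = {c, d, e, f}  B4 = {a, c, f, g}  B5 = {b, c, f, h}
Tree: B1–B2, B1–B3, B2–B4, B2–B5
Each bag holds 4 vertices, so the decomposition has width 3, which upper-bounds the treewidth. On the other hand G contains the 4-clique {c, d, f, g}. A clique must lie in a single bag of any decomposition, so no decomposition can have width below 3. Hence tw(G) = 3 exactly.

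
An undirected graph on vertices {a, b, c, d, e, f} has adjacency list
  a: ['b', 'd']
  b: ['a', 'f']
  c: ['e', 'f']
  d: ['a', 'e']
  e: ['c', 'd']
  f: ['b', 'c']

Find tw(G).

A width-2 tree decomposition is:
Bags: B1 = {a, b, d}  B2 = {b, d, f}  B3 = {c, d, f}  B4 = {c, d, e}
Tree: B1–B2, B2–B3, B3–B4
The largest bag has 3 vertices, giving width 2; this decomposition certifies tw(G) ≤ 2. Since d–a–b–f–c–e–d is a cycle in G, G is not acyclic. Forests are exactly the graphs of treewidth ≤ 1, so tw(G) ≥ 2. Hence tw(G) = 2 exactly.

2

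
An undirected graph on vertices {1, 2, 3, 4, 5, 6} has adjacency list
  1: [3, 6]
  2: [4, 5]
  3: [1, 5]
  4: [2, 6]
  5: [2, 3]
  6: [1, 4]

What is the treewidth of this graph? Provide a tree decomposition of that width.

Each bag holds 3 vertices, so the decomposition has width 2, which upper-bounds the treewidth. Since 4–6–1–3–5–2–4 is a cycle in G, G is not acyclic. Forests are exactly the graphs of treewidth ≤ 1, so tw(G) ≥ 2. Combining the bounds, tw(G) = 2.

Treewidth 2.
Bags: B1 = {1, 4, 6}  B2 = {1, 3, 4}  B3 = {3, 4, 5}  B4 = {2, 4, 5}
Tree: B1–B2, B2–B3, B3–B4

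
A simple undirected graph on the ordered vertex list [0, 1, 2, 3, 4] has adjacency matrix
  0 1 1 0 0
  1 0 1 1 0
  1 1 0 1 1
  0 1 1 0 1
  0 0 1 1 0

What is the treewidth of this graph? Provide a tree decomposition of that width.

The largest bag has 3 vertices, giving width 2; this decomposition certifies tw(G) ≤ 2. On the other hand G contains the 3-clique {0, 1, 2}. A clique must lie in a single bag of any decomposition, so no decomposition can have width below 2. Hence tw(G) = 2 exactly.

Treewidth 2.
Bags: B1 = {2, 3, 4}  B2 = {1, 2, 3}  B3 = {0, 1, 2}
Tree: B1–B2, B2–B3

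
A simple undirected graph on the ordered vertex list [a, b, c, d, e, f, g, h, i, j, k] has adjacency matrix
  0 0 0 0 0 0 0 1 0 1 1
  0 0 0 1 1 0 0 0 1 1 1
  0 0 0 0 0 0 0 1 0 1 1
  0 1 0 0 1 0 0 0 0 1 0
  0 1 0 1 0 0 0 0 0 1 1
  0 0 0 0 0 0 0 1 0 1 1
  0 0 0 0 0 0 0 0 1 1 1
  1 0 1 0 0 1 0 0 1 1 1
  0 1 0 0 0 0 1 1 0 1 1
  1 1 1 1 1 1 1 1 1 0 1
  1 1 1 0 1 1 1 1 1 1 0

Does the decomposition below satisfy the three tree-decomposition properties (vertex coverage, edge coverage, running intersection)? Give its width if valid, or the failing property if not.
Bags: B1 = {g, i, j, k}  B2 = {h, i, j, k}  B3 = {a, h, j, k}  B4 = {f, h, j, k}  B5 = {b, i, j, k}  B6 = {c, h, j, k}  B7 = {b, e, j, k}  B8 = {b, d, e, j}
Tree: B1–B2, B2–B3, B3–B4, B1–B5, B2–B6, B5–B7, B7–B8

Every vertex of G appears in some bag (union = {a, b, c, d, e, f, g, h, i, j, k}); every edge is covered by a bag; and for each vertex v the set of bags containing v is connected in the bag tree. The decomposition is therefore valid. The largest bag has 4 vertices, so the width is 3.

Yes; width 3.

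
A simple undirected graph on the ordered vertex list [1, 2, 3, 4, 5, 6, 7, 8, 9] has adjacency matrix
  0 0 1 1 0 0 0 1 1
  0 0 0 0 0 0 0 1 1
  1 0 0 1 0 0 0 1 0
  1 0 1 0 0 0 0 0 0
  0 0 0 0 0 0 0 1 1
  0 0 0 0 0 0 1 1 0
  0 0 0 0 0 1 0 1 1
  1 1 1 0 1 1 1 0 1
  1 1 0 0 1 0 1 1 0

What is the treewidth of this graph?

2

A width-2 tree decomposition is:
Bags: B1 = {7, 8, 9}  B2 = {1, 8, 9}  B3 = {1, 3, 8}  B4 = {1, 3, 4}  B5 = {6, 7, 8}  B6 = {2, 8, 9}  B7 = {5, 8, 9}
Tree: B1–B2, B2–B3, B3–B4, B1–B5, B2–B6, B6–B7
Each bag holds 3 vertices, so the decomposition has width 2, which upper-bounds the treewidth. On the other hand G contains the 3-clique {1, 8, 9}. A clique must lie in a single bag of any decomposition, so no decomposition can have width below 2. Hence tw(G) = 2 exactly.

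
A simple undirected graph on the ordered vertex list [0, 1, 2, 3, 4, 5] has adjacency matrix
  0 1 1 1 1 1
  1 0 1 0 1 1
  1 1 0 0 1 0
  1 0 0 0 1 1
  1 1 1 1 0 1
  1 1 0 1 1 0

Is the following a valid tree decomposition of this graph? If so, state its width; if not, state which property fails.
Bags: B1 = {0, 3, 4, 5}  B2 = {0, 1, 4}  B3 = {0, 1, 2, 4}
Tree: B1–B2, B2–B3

A tree decomposition must satisfy three properties: every vertex lies in some bag; for every edge, both endpoints lie together in some bag; and for every vertex, the bags containing it form a connected subtree. Here edge (5,1) lies in no bag, so the decomposition is invalid.

No — edge (5,1) lies in no bag.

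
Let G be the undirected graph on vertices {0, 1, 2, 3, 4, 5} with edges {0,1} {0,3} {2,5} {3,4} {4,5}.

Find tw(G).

A width-1 tree decomposition is:
Bags: B1 = {2, 5}  B2 = {4, 5}  B3 = {3, 4}  B4 = {0, 3}  B5 = {0, 1}
Tree: B1–B2, B2–B3, B3–B4, B4–B5
The largest bag has 2 vertices, giving width 1; this decomposition certifies tw(G) ≤ 1. Since G has at least one edge (e.g. 2–5), it is not an edgeless graph, so tw(G) ≥ 1. Therefore the treewidth is 1.

1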